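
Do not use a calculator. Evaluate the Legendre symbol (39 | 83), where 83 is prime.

Euler's criterion: (39/83) ≡ 39^41 (mod 83).
39^2 ≡ 27 (mod 83)
39^4 ≡ 65 (mod 83)
39^8 ≡ 75 (mod 83)
39^16 ≡ 64 (mod 83)
39^32 ≡ 29 (mod 83)
39^41 = 39^(32+8+1) ≡ 82 (mod 83).
Result is 82 ≡ −1, so (39/83) = −1.

-1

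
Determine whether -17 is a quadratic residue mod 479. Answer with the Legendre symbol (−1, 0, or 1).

1

First reduce: -17 ≡ 462 (mod 479).
Pull out 2: since 479 ≡ 7 (mod 8), (2/479) = +1.
Reciprocity: 231 ≡ 3 and 479 ≡ 3 (mod 4), so (231/479) = −(479/231).
Reduce top mod 231: now compute (17/231).
Reciprocity: 17 ≡ 1 and 231 ≡ 3 (mod 4), so (17/231) = +(231/17).
Reduce top mod 17: now compute (10/17).
Pull out 2: since 17 ≡ 1 (mod 8), (2/17) = +1.
Reciprocity: 5 ≡ 1 and 17 ≡ 1 (mod 4), so (5/17) = +(17/5).
Reduce top mod 5: now compute (2/5).
Pull out 2: since 5 ≡ 5 (mod 8), (2/5) = -1.
Reached (1/5) = 1. Collecting the sign flips along the way, the symbol is +1.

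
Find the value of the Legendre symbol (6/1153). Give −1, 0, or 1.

Euler's criterion: (6/1153) ≡ 6^576 (mod 1153).
6^2 ≡ 36 (mod 1153)
6^4 ≡ 143 (mod 1153)
6^8 ≡ 848 (mod 1153)
6^16 ≡ 785 (mod 1153)
6^32 ≡ 523 (mod 1153)
6^64 ≡ 268 (mod 1153)
6^128 ≡ 338 (mod 1153)
6^256 ≡ 97 (mod 1153)
6^512 ≡ 185 (mod 1153)
6^576 = 6^(512+64) ≡ 1 (mod 1153).
Result is 1, so (6/1153) = 1.

1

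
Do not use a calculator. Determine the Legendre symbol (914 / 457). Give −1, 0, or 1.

First reduce: 914 ≡ 0 (mod 457).
Top reduces to 0: gcd > 1, so the symbol is 0.

0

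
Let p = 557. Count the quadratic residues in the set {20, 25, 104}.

(20/557) = -1 → non-residue.
(25/557) = +1 → QR.
(104/557) = +1 → QR.
Total quadratic residues among the 3: 2.

2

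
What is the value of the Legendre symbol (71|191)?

Reciprocity: 71 ≡ 3 and 191 ≡ 3 (mod 4), so (71/191) = −(191/71).
Reduce top mod 71: now compute (49/71).
Reciprocity: 49 ≡ 1 and 71 ≡ 3 (mod 4), so (49/71) = +(71/49).
Reduce top mod 49: now compute (22/49).
Pull out 2: since 49 ≡ 1 (mod 8), (2/49) = +1.
Reciprocity: 11 ≡ 3 and 49 ≡ 1 (mod 4), so (11/49) = +(49/11).
Reduce top mod 11: now compute (5/11).
Reciprocity: 5 ≡ 1 and 11 ≡ 3 (mod 4), so (5/11) = +(11/5).
Reduce top mod 5: now compute (1/5).
Reached (1/5) = 1. Collecting the sign flips along the way, the symbol is -1.

-1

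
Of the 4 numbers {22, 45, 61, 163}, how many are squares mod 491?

(22/491) = -1 → non-residue.
(45/491) = +1 → QR.
(61/491) = +1 → QR.
(163/491) = +1 → QR.
Total quadratic residues among the 4: 3.

3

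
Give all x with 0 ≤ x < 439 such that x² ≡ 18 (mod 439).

63, 376

Since 439 ≡ 3 (mod 4), a square root of 18 is 18^((439+1)/4) = 18^110 mod 439.
Repeated squaring: 18^2≡324, 18^4≡55, 18^8≡391, 18^16≡109, 18^32≡28, 18^64≡345 (mod 439).
18^110 = 18^(64+32+8+4+2) ≡ 63 (mod 439).
Check: 63² = 3969 ≡ 18 (mod 439). The two roots are 63 and 376.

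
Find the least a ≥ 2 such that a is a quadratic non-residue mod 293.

2

(2/293) = −1, so 2 is the smallest positive non-residue mod 293.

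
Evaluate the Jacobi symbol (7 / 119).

Reciprocity: 7 ≡ 3 and 119 ≡ 3 (mod 4), so (7/119) = −(119/7).
Reduce top mod 7: now compute (0/7).
Top reduces to 0: gcd > 1, so the symbol is 0.

0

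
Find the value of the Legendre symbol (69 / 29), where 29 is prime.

First reduce: 69 ≡ 11 (mod 29).
Reciprocity: 11 ≡ 3 and 29 ≡ 1 (mod 4), so (11/29) = +(29/11).
Reduce top mod 11: now compute (7/11).
Reciprocity: 7 ≡ 3 and 11 ≡ 3 (mod 4), so (7/11) = −(11/7).
Reduce top mod 7: now compute (4/7).
Pull out 2^2: since 7 ≡ 7 (mod 8), (2/7) = +1, so (2/7)^2 = +1.
Reached (1/7) = 1. Collecting the sign flips along the way, the symbol is -1.

-1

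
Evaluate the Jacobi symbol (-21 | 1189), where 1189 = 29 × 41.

First reduce: -21 ≡ 1168 (mod 1189).
Pull out 2^4: since 1189 ≡ 5 (mod 8), (2/1189) = -1, so (2/1189)^4 = +1.
Reciprocity: 73 ≡ 1 and 1189 ≡ 1 (mod 4), so (73/1189) = +(1189/73).
Reduce top mod 73: now compute (21/73).
Reciprocity: 21 ≡ 1 and 73 ≡ 1 (mod 4), so (21/73) = +(73/21).
Reduce top mod 21: now compute (10/21).
Pull out 2: since 21 ≡ 5 (mod 8), (2/21) = -1.
Reciprocity: 5 ≡ 1 and 21 ≡ 1 (mod 4), so (5/21) = +(21/5).
Reduce top mod 5: now compute (1/5).
Reached (1/5) = 1. Collecting the sign flips along the way, the symbol is -1.

-1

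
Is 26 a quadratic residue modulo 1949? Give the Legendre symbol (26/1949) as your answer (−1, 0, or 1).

Pull out 2: since 1949 ≡ 5 (mod 8), (2/1949) = -1.
Reciprocity: 13 ≡ 1 and 1949 ≡ 1 (mod 4), so (13/1949) = +(1949/13).
Reduce top mod 13: now compute (12/13).
Pull out 2^2: since 13 ≡ 5 (mod 8), (2/13) = -1, so (2/13)^2 = +1.
Reciprocity: 3 ≡ 3 and 13 ≡ 1 (mod 4), so (3/13) = +(13/3).
Reduce top mod 3: now compute (1/3).
Reached (1/3) = 1. Collecting the sign flips along the way, the symbol is -1.

-1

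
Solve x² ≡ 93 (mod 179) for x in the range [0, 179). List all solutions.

Since 179 ≡ 3 (mod 4), a square root of 93 is 93^((179+1)/4) = 93^45 mod 179.
Repeated squaring: 93^2≡57, 93^4≡27, 93^8≡13, 93^16≡169, 93^32≡100 (mod 179).
93^45 = 93^(32+8+4+1) ≡ 56 (mod 179).
Check: 56² = 3136 ≡ 93 (mod 179). The two roots are 56 and 123.

56, 123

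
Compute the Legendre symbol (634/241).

First reduce: 634 ≡ 152 (mod 241).
Pull out 2^3: since 241 ≡ 1 (mod 8), (2/241) = +1, so (2/241)^3 = +1.
Reciprocity: 19 ≡ 3 and 241 ≡ 1 (mod 4), so (19/241) = +(241/19).
Reduce top mod 19: now compute (13/19).
Reciprocity: 13 ≡ 1 and 19 ≡ 3 (mod 4), so (13/19) = +(19/13).
Reduce top mod 13: now compute (6/13).
Pull out 2: since 13 ≡ 5 (mod 8), (2/13) = -1.
Reciprocity: 3 ≡ 3 and 13 ≡ 1 (mod 4), so (3/13) = +(13/3).
Reduce top mod 3: now compute (1/3).
Reached (1/3) = 1. Collecting the sign flips along the way, the symbol is -1.

-1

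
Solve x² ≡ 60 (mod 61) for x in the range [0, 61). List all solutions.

11, 50

61 ≡ 1 (mod 4), so we find a root by search.
Trying successive values, 11² = 121 ≡ 60 (mod 61). The other root is 61 − 11 = 50.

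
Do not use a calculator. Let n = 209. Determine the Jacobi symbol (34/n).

Pull out 2: since 209 ≡ 1 (mod 8), (2/209) = +1.
Reciprocity: 17 ≡ 1 and 209 ≡ 1 (mod 4), so (17/209) = +(209/17).
Reduce top mod 17: now compute (5/17).
Reciprocity: 5 ≡ 1 and 17 ≡ 1 (mod 4), so (5/17) = +(17/5).
Reduce top mod 5: now compute (2/5).
Pull out 2: since 5 ≡ 5 (mod 8), (2/5) = -1.
Reached (1/5) = 1. Collecting the sign flips along the way, the symbol is -1.

-1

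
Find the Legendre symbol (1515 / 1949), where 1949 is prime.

-1

Reciprocity: 1515 ≡ 3 and 1949 ≡ 1 (mod 4), so (1515/1949) = +(1949/1515).
Reduce top mod 1515: now compute (434/1515).
Pull out 2: since 1515 ≡ 3 (mod 8), (2/1515) = -1.
Reciprocity: 217 ≡ 1 and 1515 ≡ 3 (mod 4), so (217/1515) = +(1515/217).
Reduce top mod 217: now compute (213/217).
Reciprocity: 213 ≡ 1 and 217 ≡ 1 (mod 4), so (213/217) = +(217/213).
Reduce top mod 213: now compute (4/213).
Pull out 2^2: since 213 ≡ 5 (mod 8), (2/213) = -1, so (2/213)^2 = +1.
Reached (1/213) = 1. Collecting the sign flips along the way, the symbol is -1.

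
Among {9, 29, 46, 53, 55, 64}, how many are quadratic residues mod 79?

4

(9/79) = +1 → QR.
(29/79) = -1 → non-residue.
(46/79) = +1 → QR.
(53/79) = -1 → non-residue.
(55/79) = +1 → QR.
(64/79) = +1 → QR.
Total quadratic residues among the 6: 4.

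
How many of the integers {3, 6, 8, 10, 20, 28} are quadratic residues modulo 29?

3

(3/29) = -1 → non-residue.
(6/29) = +1 → QR.
(8/29) = -1 → non-residue.
(10/29) = -1 → non-residue.
(20/29) = +1 → QR.
(28/29) = +1 → QR.
Total quadratic residues among the 6: 3.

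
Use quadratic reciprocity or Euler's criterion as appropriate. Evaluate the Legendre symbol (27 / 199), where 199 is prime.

-1

Euler's criterion: (27/199) ≡ 27^99 (mod 199).
27^2 ≡ 132 (mod 199)
27^4 ≡ 111 (mod 199)
27^8 ≡ 182 (mod 199)
27^16 ≡ 90 (mod 199)
27^32 ≡ 140 (mod 199)
27^64 ≡ 98 (mod 199)
27^99 = 27^(64+32+2+1) ≡ 198 (mod 199).
Result is 198 ≡ −1, so (27/199) = −1.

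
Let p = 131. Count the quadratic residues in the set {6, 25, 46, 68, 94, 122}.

3

(6/131) = -1 → non-residue.
(25/131) = +1 → QR.
(46/131) = +1 → QR.
(68/131) = -1 → non-residue.
(94/131) = +1 → QR.
(122/131) = -1 → non-residue.
Total quadratic residues among the 6: 3.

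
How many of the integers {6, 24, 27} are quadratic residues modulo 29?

(6/29) = +1 → QR.
(24/29) = +1 → QR.
(27/29) = -1 → non-residue.
Total quadratic residues among the 3: 2.

2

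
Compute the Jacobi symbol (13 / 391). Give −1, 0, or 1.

Reciprocity: 13 ≡ 1 and 391 ≡ 3 (mod 4), so (13/391) = +(391/13).
Reduce top mod 13: now compute (1/13).
Reached (1/13) = 1. Collecting the sign flips along the way, the symbol is +1.

1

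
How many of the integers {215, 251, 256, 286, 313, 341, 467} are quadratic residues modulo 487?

6

(215/487) = +1 → QR.
(251/487) = +1 → QR.
(256/487) = +1 → QR.
(286/487) = +1 → QR.
(313/487) = +1 → QR.
(341/487) = -1 → non-residue.
(467/487) = +1 → QR.
Total quadratic residues among the 7: 6.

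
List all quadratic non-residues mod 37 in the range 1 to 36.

Square k = 1,…,18 (k and 37−k give the same square):
1²=1, 2²=4, 3²=9, 4²=16, 5²=25, 6²=36, 7²≡12, 8²≡27, 9²≡7, 10²≡26, 11²≡10, 12²≡33, 13²≡21, 14²≡11, 15²≡3, 16²≡34, 17²≡30, 18²≡28 (mod 37).
The residues are {1, 3, 4, 7, 9, 10, 11, 12, 16, 21, 25, 26, 27, 28, 30, 33, 34, 36}; the non-residues are the remaining 18 nonzero classes.

2 5 6 8 13 14 15 17 18 19 20 22 23 24 29 31 32 35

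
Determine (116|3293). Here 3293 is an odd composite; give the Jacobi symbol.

1

Pull out 2^2: since 3293 ≡ 5 (mod 8), (2/3293) = -1, so (2/3293)^2 = +1.
Reciprocity: 29 ≡ 1 and 3293 ≡ 1 (mod 4), so (29/3293) = +(3293/29).
Reduce top mod 29: now compute (16/29).
Pull out 2^4: since 29 ≡ 5 (mod 8), (2/29) = -1, so (2/29)^4 = +1.
Reached (1/29) = 1. Collecting the sign flips along the way, the symbol is +1.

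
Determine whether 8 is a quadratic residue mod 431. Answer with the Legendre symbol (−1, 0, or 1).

1

Euler's criterion: (8/431) ≡ 8^215 (mod 431).
8^2 ≡ 64 (mod 431)
8^4 ≡ 217 (mod 431)
8^8 ≡ 110 (mod 431)
8^16 ≡ 32 (mod 431)
8^32 ≡ 162 (mod 431)
8^64 ≡ 384 (mod 431)
8^128 ≡ 54 (mod 431)
8^215 = 8^(128+64+16+4+2+1) ≡ 1 (mod 431).
Result is 1, so (8/431) = 1.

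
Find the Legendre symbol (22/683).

Pull out 2: since 683 ≡ 3 (mod 8), (2/683) = -1.
Reciprocity: 11 ≡ 3 and 683 ≡ 3 (mod 4), so (11/683) = −(683/11).
Reduce top mod 11: now compute (1/11).
Reached (1/11) = 1. Collecting the sign flips along the way, the symbol is +1.

1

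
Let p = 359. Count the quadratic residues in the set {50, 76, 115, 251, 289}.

(50/359) = +1 → QR.
(76/359) = -1 → non-residue.
(115/359) = +1 → QR.
(251/359) = -1 → non-residue.
(289/359) = +1 → QR.
Total quadratic residues among the 5: 3.

3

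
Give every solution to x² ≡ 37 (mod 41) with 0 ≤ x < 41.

41 ≡ 1 (mod 4), so we find a root by search.
Trying successive values, 18² = 324 ≡ 37 (mod 41). The other root is 41 − 18 = 23.

18, 23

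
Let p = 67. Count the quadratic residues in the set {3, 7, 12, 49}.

1

(3/67) = -1 → non-residue.
(7/67) = -1 → non-residue.
(12/67) = -1 → non-residue.
(49/67) = +1 → QR.
Total quadratic residues among the 4: 1.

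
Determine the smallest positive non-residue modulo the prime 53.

2

(2/53) = −1, so 2 is the smallest positive non-residue mod 53.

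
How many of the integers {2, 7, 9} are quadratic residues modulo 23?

(2/23) = +1 → QR.
(7/23) = -1 → non-residue.
(9/23) = +1 → QR.
Total quadratic residues among the 3: 2.

2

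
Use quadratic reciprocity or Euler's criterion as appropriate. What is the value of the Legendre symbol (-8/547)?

Euler's criterion: (-8/547) ≡ 539^273 (mod 547).
539^2 ≡ 64 (mod 547)
539^4 ≡ 267 (mod 547)
539^8 ≡ 179 (mod 547)
539^16 ≡ 315 (mod 547)
539^32 ≡ 218 (mod 547)
539^64 ≡ 482 (mod 547)
539^128 ≡ 396 (mod 547)
539^256 ≡ 374 (mod 547)
539^273 = 539^(256+16+1) ≡ 1 (mod 547).
Result is 1, so (-8/547) = 1.

1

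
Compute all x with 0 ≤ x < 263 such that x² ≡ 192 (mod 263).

79, 184

Since 263 ≡ 3 (mod 4), a square root of 192 is 192^((263+1)/4) = 192^66 mod 263.
Repeated squaring: 192^2≡44, 192^4≡95, 192^8≡83, 192^16≡51, 192^32≡234, 192^64≡52 (mod 263).
192^66 = 192^(64+2) ≡ 184 (mod 263).
Check: 184² = 33856 ≡ 192 (mod 263). The two roots are 79 and 184.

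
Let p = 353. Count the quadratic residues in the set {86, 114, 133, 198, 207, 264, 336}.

4

(86/353) = +1 → QR.
(114/353) = -1 → non-residue.
(133/353) = -1 → non-residue.
(198/353) = +1 → QR.
(207/353) = +1 → QR.
(264/353) = -1 → non-residue.
(336/353) = +1 → QR.
Total quadratic residues among the 7: 4.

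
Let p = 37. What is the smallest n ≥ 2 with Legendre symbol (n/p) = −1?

(2/37) = −1, so 2 is the smallest positive non-residue mod 37.

2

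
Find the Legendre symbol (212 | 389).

-1

Euler's criterion: (212/389) ≡ 212^194 (mod 389).
212^2 ≡ 209 (mod 389)
212^4 ≡ 113 (mod 389)
212^8 ≡ 321 (mod 389)
212^16 ≡ 345 (mod 389)
212^32 ≡ 380 (mod 389)
212^64 ≡ 81 (mod 389)
212^128 ≡ 337 (mod 389)
212^194 = 212^(128+64+2) ≡ 388 (mod 389).
Result is 388 ≡ −1, so (212/389) = −1.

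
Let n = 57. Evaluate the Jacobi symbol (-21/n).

First reduce: -21 ≡ 36 (mod 57).
Pull out 2^2: since 57 ≡ 1 (mod 8), (2/57) = +1, so (2/57)^2 = +1.
Reciprocity: 9 ≡ 1 and 57 ≡ 1 (mod 4), so (9/57) = +(57/9).
Reduce top mod 9: now compute (3/9).
Reciprocity: 3 ≡ 3 and 9 ≡ 1 (mod 4), so (3/9) = +(9/3).
Reduce top mod 3: now compute (0/3).
Top reduces to 0: gcd > 1, so the symbol is 0.

0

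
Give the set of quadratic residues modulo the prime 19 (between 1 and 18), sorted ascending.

Square k = 1,…,9 (k and 19−k give the same square):
1²=1, 2²=4, 3²=9, 4²=16, 5²≡6, 6²≡17, 7²≡11, 8²≡7, 9²≡5 (mod 19).
So the quadratic residues mod 19 are {1, 4, 5, 6, 7, 9, 11, 16, 17}.

1,4,5,6,7,9,11,16,17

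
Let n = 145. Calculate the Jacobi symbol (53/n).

-1

Reciprocity: 53 ≡ 1 and 145 ≡ 1 (mod 4), so (53/145) = +(145/53).
Reduce top mod 53: now compute (39/53).
Reciprocity: 39 ≡ 3 and 53 ≡ 1 (mod 4), so (39/53) = +(53/39).
Reduce top mod 39: now compute (14/39).
Pull out 2: since 39 ≡ 7 (mod 8), (2/39) = +1.
Reciprocity: 7 ≡ 3 and 39 ≡ 3 (mod 4), so (7/39) = −(39/7).
Reduce top mod 7: now compute (4/7).
Pull out 2^2: since 7 ≡ 7 (mod 8), (2/7) = +1, so (2/7)^2 = +1.
Reached (1/7) = 1. Collecting the sign flips along the way, the symbol is -1.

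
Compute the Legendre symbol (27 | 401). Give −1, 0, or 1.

-1

Reciprocity: 27 ≡ 3 and 401 ≡ 1 (mod 4), so (27/401) = +(401/27).
Reduce top mod 27: now compute (23/27).
Reciprocity: 23 ≡ 3 and 27 ≡ 3 (mod 4), so (23/27) = −(27/23).
Reduce top mod 23: now compute (4/23).
Pull out 2^2: since 23 ≡ 7 (mod 8), (2/23) = +1, so (2/23)^2 = +1.
Reached (1/23) = 1. Collecting the sign flips along the way, the symbol is -1.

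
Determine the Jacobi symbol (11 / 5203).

0

Reciprocity: 11 ≡ 3 and 5203 ≡ 3 (mod 4), so (11/5203) = −(5203/11).
Reduce top mod 11: now compute (0/11).
Top reduces to 0: gcd > 1, so the symbol is 0.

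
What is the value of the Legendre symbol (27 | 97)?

1

Euler's criterion: (27/97) ≡ 27^48 (mod 97).
27^2 ≡ 50 (mod 97)
27^4 ≡ 75 (mod 97)
27^8 ≡ 96 (mod 97)
27^16 ≡ 1 (mod 97)
27^32 ≡ 1 (mod 97)
27^48 = 27^(32+16) ≡ 1 (mod 97).
Result is 1, so (27/97) = 1.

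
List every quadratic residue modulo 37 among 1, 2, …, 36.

1, 3, 4, 7, 9, 10, 11, 12, 16, 21, 25, 26, 27, 28, 30, 33, 34, 36

Square k = 1,…,18 (k and 37−k give the same square):
1²=1, 2²=4, 3²=9, 4²=16, 5²=25, 6²=36, 7²≡12, 8²≡27, 9²≡7, 10²≡26, 11²≡10, 12²≡33, 13²≡21, 14²≡11, 15²≡3, 16²≡34, 17²≡30, 18²≡28 (mod 37).
So the quadratic residues mod 37 are {1, 3, 4, 7, 9, 10, 11, 12, 16, 21, 25, 26, 27, 28, 30, 33, 34, 36}.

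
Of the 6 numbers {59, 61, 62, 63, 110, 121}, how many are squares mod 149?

4

(59/149) = -1 → non-residue.
(61/149) = +1 → QR.
(62/149) = -1 → non-residue.
(63/149) = +1 → QR.
(110/149) = +1 → QR.
(121/149) = +1 → QR.
Total quadratic residues among the 6: 4.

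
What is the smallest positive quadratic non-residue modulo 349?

2

(2/349) = −1, so 2 is the smallest positive non-residue mod 349.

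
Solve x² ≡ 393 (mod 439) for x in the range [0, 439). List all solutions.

148, 291

Since 439 ≡ 3 (mod 4), a square root of 393 is 393^((439+1)/4) = 393^110 mod 439.
Repeated squaring: 393^2≡360, 393^4≡95, 393^8≡245, 393^16≡321, 393^32≡315, 393^64≡11 (mod 439).
393^110 = 393^(64+32+8+4+2) ≡ 291 (mod 439).
Check: 291² = 84681 ≡ 393 (mod 439). The two roots are 148 and 291.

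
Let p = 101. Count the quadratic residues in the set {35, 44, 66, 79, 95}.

2

(35/101) = -1 → non-residue.
(44/101) = -1 → non-residue.
(66/101) = -1 → non-residue.
(79/101) = +1 → QR.
(95/101) = +1 → QR.
Total quadratic residues among the 5: 2.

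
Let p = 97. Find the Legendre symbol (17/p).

Euler's criterion: (17/97) ≡ 17^48 (mod 97).
17^2 ≡ 95 (mod 97)
17^4 ≡ 4 (mod 97)
17^8 ≡ 16 (mod 97)
17^16 ≡ 62 (mod 97)
17^32 ≡ 61 (mod 97)
17^48 = 17^(32+16) ≡ 96 (mod 97).
Result is 96 ≡ −1, so (17/97) = −1.

-1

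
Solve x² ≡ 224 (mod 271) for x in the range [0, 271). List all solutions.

Since 271 ≡ 3 (mod 4), a square root of 224 is 224^((271+1)/4) = 224^68 mod 271.
Repeated squaring: 224^2≡41, 224^4≡55, 224^8≡44, 224^16≡39, 224^32≡166, 224^64≡185 (mod 271).
224^68 = 224^(64+4) ≡ 148 (mod 271).
Check: 148² = 21904 ≡ 224 (mod 271). The two roots are 123 and 148.

123, 148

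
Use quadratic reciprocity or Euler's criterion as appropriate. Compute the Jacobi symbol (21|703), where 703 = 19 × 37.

Reciprocity: 21 ≡ 1 and 703 ≡ 3 (mod 4), so (21/703) = +(703/21).
Reduce top mod 21: now compute (10/21).
Pull out 2: since 21 ≡ 5 (mod 8), (2/21) = -1.
Reciprocity: 5 ≡ 1 and 21 ≡ 1 (mod 4), so (5/21) = +(21/5).
Reduce top mod 5: now compute (1/5).
Reached (1/5) = 1. Collecting the sign flips along the way, the symbol is -1.

-1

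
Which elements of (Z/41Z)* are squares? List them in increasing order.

1, 2, 4, 5, 8, 9, 10, 16, 18, 20, 21, 23, 25, 31, 32, 33, 36, 37, 39, 40

Square k = 1,…,20 (k and 41−k give the same square):
1²=1, 2²=4, 3²=9, 4²=16, 5²=25, 6²=36, 7²≡8, 8²≡23, 9²≡40, 10²≡18, 11²≡39, 12²≡21, 13²≡5, 14²≡32, 15²≡20, 16²≡10, 17²≡2, 18²≡37, 19²≡33, 20²≡31 (mod 41).
So the quadratic residues mod 41 are {1, 2, 4, 5, 8, 9, 10, 16, 18, 20, 21, 23, 25, 31, 32, 33, 36, 37, 39, 40}.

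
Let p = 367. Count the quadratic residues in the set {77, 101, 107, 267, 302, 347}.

4

(77/367) = -1 → non-residue.
(101/367) = +1 → QR.
(107/367) = +1 → QR.
(267/367) = -1 → non-residue.
(302/367) = +1 → QR.
(347/367) = +1 → QR.
Total quadratic residues among the 6: 4.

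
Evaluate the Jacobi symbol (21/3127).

Reciprocity: 21 ≡ 1 and 3127 ≡ 3 (mod 4), so (21/3127) = +(3127/21).
Reduce top mod 21: now compute (19/21).
Reciprocity: 19 ≡ 3 and 21 ≡ 1 (mod 4), so (19/21) = +(21/19).
Reduce top mod 19: now compute (2/19).
Pull out 2: since 19 ≡ 3 (mod 8), (2/19) = -1.
Reached (1/19) = 1. Collecting the sign flips along the way, the symbol is -1.

-1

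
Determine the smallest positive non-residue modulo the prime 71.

(2/71) = +1, so 2 is a residue.
(3/71) = +1, so 3 is a residue.
(4/71) = +1, so 4 is a residue.
(5/71) = +1, so 5 is a residue.
(6/71) = +1, so 6 is a residue.
(7/71) = −1, so 7 is the smallest positive non-residue mod 71.

7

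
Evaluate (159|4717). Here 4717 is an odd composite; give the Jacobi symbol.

Reciprocity: 159 ≡ 3 and 4717 ≡ 1 (mod 4), so (159/4717) = +(4717/159).
Reduce top mod 159: now compute (106/159).
Pull out 2: since 159 ≡ 7 (mod 8), (2/159) = +1.
Reciprocity: 53 ≡ 1 and 159 ≡ 3 (mod 4), so (53/159) = +(159/53).
Reduce top mod 53: now compute (0/53).
Top reduces to 0: gcd > 1, so the symbol is 0.

0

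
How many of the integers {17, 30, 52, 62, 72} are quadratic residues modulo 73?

1

(17/73) = -1 → non-residue.
(30/73) = -1 → non-residue.
(52/73) = -1 → non-residue.
(62/73) = -1 → non-residue.
(72/73) = +1 → QR.
Total quadratic residues among the 5: 1.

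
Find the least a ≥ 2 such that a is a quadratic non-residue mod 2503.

(2/2503) = +1, so 2 is a residue.
(3/2503) = −1, so 3 is the smallest positive non-residue mod 2503.

3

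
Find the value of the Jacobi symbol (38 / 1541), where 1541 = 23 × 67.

Pull out 2: since 1541 ≡ 5 (mod 8), (2/1541) = -1.
Reciprocity: 19 ≡ 3 and 1541 ≡ 1 (mod 4), so (19/1541) = +(1541/19).
Reduce top mod 19: now compute (2/19).
Pull out 2: since 19 ≡ 3 (mod 8), (2/19) = -1.
Reached (1/19) = 1. Collecting the sign flips along the way, the symbol is +1.

1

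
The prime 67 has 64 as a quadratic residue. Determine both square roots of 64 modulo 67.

8, 59

Since 67 ≡ 3 (mod 4), a square root of 64 is 64^((67+1)/4) = 64^17 mod 67.
Repeated squaring: 64^2≡9, 64^4≡14, 64^8≡62, 64^16≡25 (mod 67).
64^17 = 64^(16+1) ≡ 59 (mod 67).
Check: 59² = 3481 ≡ 64 (mod 67). The two roots are 8 and 59.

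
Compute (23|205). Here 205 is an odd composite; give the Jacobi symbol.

Reciprocity: 23 ≡ 3 and 205 ≡ 1 (mod 4), so (23/205) = +(205/23).
Reduce top mod 23: now compute (21/23).
Reciprocity: 21 ≡ 1 and 23 ≡ 3 (mod 4), so (21/23) = +(23/21).
Reduce top mod 21: now compute (2/21).
Pull out 2: since 21 ≡ 5 (mod 8), (2/21) = -1.
Reached (1/21) = 1. Collecting the sign flips along the way, the symbol is -1.

-1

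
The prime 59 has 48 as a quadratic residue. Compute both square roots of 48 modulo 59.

Since 59 ≡ 3 (mod 4), a square root of 48 is 48^((59+1)/4) = 48^15 mod 59.
Repeated squaring: 48^2≡3, 48^4≡9, 48^8≡22 (mod 59).
48^15 = 48^(8+4+2+1) ≡ 15 (mod 59).
Check: 15² = 225 ≡ 48 (mod 59). The two roots are 15 and 44.

15, 44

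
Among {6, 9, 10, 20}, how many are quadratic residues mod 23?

(6/23) = +1 → QR.
(9/23) = +1 → QR.
(10/23) = -1 → non-residue.
(20/23) = -1 → non-residue.
Total quadratic residues among the 4: 2.

2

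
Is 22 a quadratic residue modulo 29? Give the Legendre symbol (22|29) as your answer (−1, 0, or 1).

1

Pull out 2: since 29 ≡ 5 (mod 8), (2/29) = -1.
Reciprocity: 11 ≡ 3 and 29 ≡ 1 (mod 4), so (11/29) = +(29/11).
Reduce top mod 11: now compute (7/11).
Reciprocity: 7 ≡ 3 and 11 ≡ 3 (mod 4), so (7/11) = −(11/7).
Reduce top mod 7: now compute (4/7).
Pull out 2^2: since 7 ≡ 7 (mod 8), (2/7) = +1, so (2/7)^2 = +1.
Reached (1/7) = 1. Collecting the sign flips along the way, the symbol is +1.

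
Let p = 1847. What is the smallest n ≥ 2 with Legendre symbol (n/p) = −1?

5

(2/1847) = +1, so 2 is a residue.
(3/1847) = +1, so 3 is a residue.
(4/1847) = +1, so 4 is a residue.
(5/1847) = −1, so 5 is the smallest positive non-residue mod 1847.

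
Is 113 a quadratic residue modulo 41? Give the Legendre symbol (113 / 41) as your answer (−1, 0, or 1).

1

Euler's criterion: (113/41) ≡ 31^20 (mod 41).
31^2 ≡ 18 (mod 41)
31^4 ≡ 37 (mod 41)
31^8 ≡ 16 (mod 41)
31^16 ≡ 10 (mod 41)
31^20 = 31^(16+4) ≡ 1 (mod 41).
Result is 1, so (113/41) = 1.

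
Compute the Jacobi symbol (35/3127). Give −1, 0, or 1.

Reciprocity: 35 ≡ 3 and 3127 ≡ 3 (mod 4), so (35/3127) = −(3127/35).
Reduce top mod 35: now compute (12/35).
Pull out 2^2: since 35 ≡ 3 (mod 8), (2/35) = -1, so (2/35)^2 = +1.
Reciprocity: 3 ≡ 3 and 35 ≡ 3 (mod 4), so (3/35) = −(35/3).
Reduce top mod 3: now compute (2/3).
Pull out 2: since 3 ≡ 3 (mod 8), (2/3) = -1.
Reached (1/3) = 1. Collecting the sign flips along the way, the symbol is -1.

-1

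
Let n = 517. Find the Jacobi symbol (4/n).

1

Pull out 2^2: since 517 ≡ 5 (mod 8), (2/517) = -1, so (2/517)^2 = +1.
Reached (1/517) = 1. Collecting the sign flips along the way, the symbol is +1.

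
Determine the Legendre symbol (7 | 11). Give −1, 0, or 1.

-1

Reciprocity: 7 ≡ 3 and 11 ≡ 3 (mod 4), so (7/11) = −(11/7).
Reduce top mod 7: now compute (4/7).
Pull out 2^2: since 7 ≡ 7 (mod 8), (2/7) = +1, so (2/7)^2 = +1.
Reached (1/7) = 1. Collecting the sign flips along the way, the symbol is -1.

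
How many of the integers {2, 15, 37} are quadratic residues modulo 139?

(2/139) = -1 → non-residue.
(15/139) = -1 → non-residue.
(37/139) = +1 → QR.
Total quadratic residues among the 3: 1.

1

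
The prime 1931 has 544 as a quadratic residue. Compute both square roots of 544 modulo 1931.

154, 1777

Since 1931 ≡ 3 (mod 4), a square root of 544 is 544^((1931+1)/4) = 544^483 mod 1931.
Repeated squaring: 544^2≡493, 544^4≡1674, 544^8≡395, 544^16≡1545, 544^32≡309, 544^64≡862, 544^128≡1540, 544^256≡332 (mod 1931).
544^483 = 544^(256+128+64+32+2+1) ≡ 1777 (mod 1931).
Check: 1777² = 3157729 ≡ 544 (mod 1931). The two roots are 154 and 1777.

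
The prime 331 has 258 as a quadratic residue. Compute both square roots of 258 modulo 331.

143, 188

Since 331 ≡ 3 (mod 4), a square root of 258 is 258^((331+1)/4) = 258^83 mod 331.
Repeated squaring: 258^2≡33, 258^4≡96, 258^8≡279, 258^16≡56, 258^32≡157, 258^64≡155 (mod 331).
258^83 = 258^(64+16+2+1) ≡ 143 (mod 331).
Check: 143² = 20449 ≡ 258 (mod 331). The two roots are 143 and 188.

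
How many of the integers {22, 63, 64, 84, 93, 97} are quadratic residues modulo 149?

3

(22/149) = +1 → QR.
(63/149) = +1 → QR.
(64/149) = +1 → QR.
(84/149) = -1 → non-residue.
(93/149) = -1 → non-residue.
(97/149) = -1 → non-residue.
Total quadratic residues among the 6: 3.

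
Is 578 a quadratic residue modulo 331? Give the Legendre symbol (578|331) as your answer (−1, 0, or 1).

-1

First reduce: 578 ≡ 247 (mod 331).
Reciprocity: 247 ≡ 3 and 331 ≡ 3 (mod 4), so (247/331) = −(331/247).
Reduce top mod 247: now compute (84/247).
Pull out 2^2: since 247 ≡ 7 (mod 8), (2/247) = +1, so (2/247)^2 = +1.
Reciprocity: 21 ≡ 1 and 247 ≡ 3 (mod 4), so (21/247) = +(247/21).
Reduce top mod 21: now compute (16/21).
Pull out 2^4: since 21 ≡ 5 (mod 8), (2/21) = -1, so (2/21)^4 = +1.
Reached (1/21) = 1. Collecting the sign flips along the way, the symbol is -1.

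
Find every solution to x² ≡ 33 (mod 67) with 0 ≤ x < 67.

Since 67 ≡ 3 (mod 4), a square root of 33 is 33^((67+1)/4) = 33^17 mod 67.
Repeated squaring: 33^2≡17, 33^4≡21, 33^8≡39, 33^16≡47 (mod 67).
33^17 = 33^(16+1) ≡ 10 (mod 67).
Check: 10² = 100 ≡ 33 (mod 67). The two roots are 10 and 57.

10, 57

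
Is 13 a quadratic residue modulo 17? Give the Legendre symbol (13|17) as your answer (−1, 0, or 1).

1

Reciprocity: 13 ≡ 1 and 17 ≡ 1 (mod 4), so (13/17) = +(17/13).
Reduce top mod 13: now compute (4/13).
Pull out 2^2: since 13 ≡ 5 (mod 8), (2/13) = -1, so (2/13)^2 = +1.
Reached (1/13) = 1. Collecting the sign flips along the way, the symbol is +1.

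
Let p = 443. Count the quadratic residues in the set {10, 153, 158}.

2

(10/443) = +1 → QR.
(153/443) = +1 → QR.
(158/443) = -1 → non-residue.
Total quadratic residues among the 3: 2.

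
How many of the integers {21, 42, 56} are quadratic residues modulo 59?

(21/59) = +1 → QR.
(42/59) = -1 → non-residue.
(56/59) = -1 → non-residue.
Total quadratic residues among the 3: 1.

1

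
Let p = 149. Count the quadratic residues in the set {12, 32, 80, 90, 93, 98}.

(12/149) = -1 → non-residue.
(32/149) = -1 → non-residue.
(80/149) = +1 → QR.
(90/149) = -1 → non-residue.
(93/149) = -1 → non-residue.
(98/149) = -1 → non-residue.
Total quadratic residues among the 6: 1.

1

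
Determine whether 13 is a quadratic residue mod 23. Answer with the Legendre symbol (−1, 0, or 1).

Reciprocity: 13 ≡ 1 and 23 ≡ 3 (mod 4), so (13/23) = +(23/13).
Reduce top mod 13: now compute (10/13).
Pull out 2: since 13 ≡ 5 (mod 8), (2/13) = -1.
Reciprocity: 5 ≡ 1 and 13 ≡ 1 (mod 4), so (5/13) = +(13/5).
Reduce top mod 5: now compute (3/5).
Reciprocity: 3 ≡ 3 and 5 ≡ 1 (mod 4), so (3/5) = +(5/3).
Reduce top mod 3: now compute (2/3).
Pull out 2: since 3 ≡ 3 (mod 8), (2/3) = -1.
Reached (1/3) = 1. Collecting the sign flips along the way, the symbol is +1.

1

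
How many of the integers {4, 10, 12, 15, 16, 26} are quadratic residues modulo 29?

(4/29) = +1 → QR.
(10/29) = -1 → non-residue.
(12/29) = -1 → non-residue.
(15/29) = -1 → non-residue.
(16/29) = +1 → QR.
(26/29) = -1 → non-residue.
Total quadratic residues among the 6: 2.

2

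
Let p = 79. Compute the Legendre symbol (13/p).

1

Euler's criterion: (13/79) ≡ 13^39 (mod 79).
13^2 ≡ 11 (mod 79)
13^4 ≡ 42 (mod 79)
13^8 ≡ 26 (mod 79)
13^16 ≡ 44 (mod 79)
13^32 ≡ 40 (mod 79)
13^39 = 13^(32+4+2+1) ≡ 1 (mod 79).
Result is 1, so (13/79) = 1.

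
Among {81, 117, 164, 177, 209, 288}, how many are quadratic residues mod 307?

4

(81/307) = +1 → QR.
(117/307) = -1 → non-residue.
(164/307) = +1 → QR.
(177/307) = +1 → QR.
(209/307) = +1 → QR.
(288/307) = -1 → non-residue.
Total quadratic residues among the 6: 4.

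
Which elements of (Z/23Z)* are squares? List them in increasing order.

Square k = 1,…,11 (k and 23−k give the same square):
1²=1, 2²=4, 3²=9, 4²=16, 5²≡2, 6²≡13, 7²≡3, 8²≡18, 9²≡12, 10²≡8, 11²≡6 (mod 23).
So the quadratic residues mod 23 are {1, 2, 3, 4, 6, 8, 9, 12, 13, 16, 18}.

1,2,3,4,6,8,9,12,13,16,18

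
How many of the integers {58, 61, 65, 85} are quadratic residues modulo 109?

1

(58/109) = -1 → non-residue.
(61/109) = +1 → QR.
(65/109) = -1 → non-residue.
(85/109) = -1 → non-residue.
Total quadratic residues among the 4: 1.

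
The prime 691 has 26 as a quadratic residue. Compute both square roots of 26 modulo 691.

59, 632

Since 691 ≡ 3 (mod 4), a square root of 26 is 26^((691+1)/4) = 26^173 mod 691.
Repeated squaring: 26^2≡676, 26^4≡225, 26^8≡182, 26^16≡647, 26^32≡554, 26^64≡112, 26^128≡106 (mod 691).
26^173 = 26^(128+32+8+4+1) ≡ 59 (mod 691).
Check: 59² = 3481 ≡ 26 (mod 691). The two roots are 59 and 632.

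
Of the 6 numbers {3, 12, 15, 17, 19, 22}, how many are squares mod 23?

(3/23) = +1 → QR.
(12/23) = +1 → QR.
(15/23) = -1 → non-residue.
(17/23) = -1 → non-residue.
(19/23) = -1 → non-residue.
(22/23) = -1 → non-residue.
Total quadratic residues among the 6: 2.

2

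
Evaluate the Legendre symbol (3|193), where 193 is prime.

1

Euler's criterion: (3/193) ≡ 3^96 (mod 193).
3^2 ≡ 9 (mod 193)
3^4 ≡ 81 (mod 193)
3^8 ≡ 192 (mod 193)
3^16 ≡ 1 (mod 193)
3^32 ≡ 1 (mod 193)
3^64 ≡ 1 (mod 193)
3^96 = 3^(64+32) ≡ 1 (mod 193).
Result is 1, so (3/193) = 1.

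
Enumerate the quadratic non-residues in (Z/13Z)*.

Square k = 1,…,6 (k and 13−k give the same square):
1²=1, 2²=4, 3²=9, 4²≡3, 5²≡12, 6²≡10 (mod 13).
The residues are {1, 3, 4, 9, 10, 12}; the non-residues are the remaining 6 nonzero classes.

2, 5, 6, 7, 8, 11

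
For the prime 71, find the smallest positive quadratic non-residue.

(2/71) = +1, so 2 is a residue.
(3/71) = +1, so 3 is a residue.
(4/71) = +1, so 4 is a residue.
(5/71) = +1, so 5 is a residue.
(6/71) = +1, so 6 is a residue.
(7/71) = −1, so 7 is the smallest positive non-residue mod 71.

7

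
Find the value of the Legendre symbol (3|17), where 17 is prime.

Reciprocity: 3 ≡ 3 and 17 ≡ 1 (mod 4), so (3/17) = +(17/3).
Reduce top mod 3: now compute (2/3).
Pull out 2: since 3 ≡ 3 (mod 8), (2/3) = -1.
Reached (1/3) = 1. Collecting the sign flips along the way, the symbol is -1.

-1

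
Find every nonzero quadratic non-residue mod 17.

3,5,6,7,10,11,12,14

Square k = 1,…,8 (k and 17−k give the same square):
1²=1, 2²=4, 3²=9, 4²=16, 5²≡8, 6²≡2, 7²≡15, 8²≡13 (mod 17).
The residues are {1, 2, 4, 8, 9, 13, 15, 16}; the non-residues are the remaining 8 nonzero classes.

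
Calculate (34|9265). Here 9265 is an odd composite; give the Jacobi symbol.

0

Pull out 2: since 9265 ≡ 1 (mod 8), (2/9265) = +1.
Reciprocity: 17 ≡ 1 and 9265 ≡ 1 (mod 4), so (17/9265) = +(9265/17).
Reduce top mod 17: now compute (0/17).
Top reduces to 0: gcd > 1, so the symbol is 0.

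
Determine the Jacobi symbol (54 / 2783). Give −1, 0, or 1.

Pull out 2: since 2783 ≡ 7 (mod 8), (2/2783) = +1.
Reciprocity: 27 ≡ 3 and 2783 ≡ 3 (mod 4), so (27/2783) = −(2783/27).
Reduce top mod 27: now compute (2/27).
Pull out 2: since 27 ≡ 3 (mod 8), (2/27) = -1.
Reached (1/27) = 1. Collecting the sign flips along the way, the symbol is +1.

1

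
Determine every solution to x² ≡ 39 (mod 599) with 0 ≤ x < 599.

151, 448

Since 599 ≡ 3 (mod 4), a square root of 39 is 39^((599+1)/4) = 39^150 mod 599.
Repeated squaring: 39^2≡323, 39^4≡103, 39^8≡426, 39^16≡578, 39^32≡441, 39^64≡405, 39^128≡498 (mod 599).
39^150 = 39^(128+16+4+2) ≡ 151 (mod 599).
Check: 151² = 22801 ≡ 39 (mod 599). The two roots are 151 and 448.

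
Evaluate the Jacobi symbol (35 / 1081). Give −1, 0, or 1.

-1

Reciprocity: 35 ≡ 3 and 1081 ≡ 1 (mod 4), so (35/1081) = +(1081/35).
Reduce top mod 35: now compute (31/35).
Reciprocity: 31 ≡ 3 and 35 ≡ 3 (mod 4), so (31/35) = −(35/31).
Reduce top mod 31: now compute (4/31).
Pull out 2^2: since 31 ≡ 7 (mod 8), (2/31) = +1, so (2/31)^2 = +1.
Reached (1/31) = 1. Collecting the sign flips along the way, the symbol is -1.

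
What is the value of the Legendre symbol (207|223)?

Reciprocity: 207 ≡ 3 and 223 ≡ 3 (mod 4), so (207/223) = −(223/207).
Reduce top mod 207: now compute (16/207).
Pull out 2^4: since 207 ≡ 7 (mod 8), (2/207) = +1, so (2/207)^4 = +1.
Reached (1/207) = 1. Collecting the sign flips along the way, the symbol is -1.

-1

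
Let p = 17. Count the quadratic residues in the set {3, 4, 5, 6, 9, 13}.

3

(3/17) = -1 → non-residue.
(4/17) = +1 → QR.
(5/17) = -1 → non-residue.
(6/17) = -1 → non-residue.
(9/17) = +1 → QR.
(13/17) = +1 → QR.
Total quadratic residues among the 6: 3.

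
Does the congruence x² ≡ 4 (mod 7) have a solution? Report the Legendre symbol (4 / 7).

1

Pull out 2^2: since 7 ≡ 7 (mod 8), (2/7) = +1, so (2/7)^2 = +1.
Reached (1/7) = 1. Collecting the sign flips along the way, the symbol is +1.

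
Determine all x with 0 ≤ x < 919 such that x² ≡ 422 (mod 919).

188, 731

Since 919 ≡ 3 (mod 4), a square root of 422 is 422^((919+1)/4) = 422^230 mod 919.
Repeated squaring: 422^2≡717, 422^4≡368, 422^8≡331, 422^16≡200, 422^32≡483, 422^64≡782, 422^128≡389 (mod 919).
422^230 = 422^(128+64+32+4+2) ≡ 188 (mod 919).
Check: 188² = 35344 ≡ 422 (mod 919). The two roots are 188 and 731.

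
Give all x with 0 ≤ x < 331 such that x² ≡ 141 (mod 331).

Since 331 ≡ 3 (mod 4), a square root of 141 is 141^((331+1)/4) = 141^83 mod 331.
Repeated squaring: 141^2≡21, 141^4≡110, 141^8≡184, 141^16≡94, 141^32≡230, 141^64≡271 (mod 331).
141^83 = 141^(64+16+2+1) ≡ 234 (mod 331).
Check: 234² = 54756 ≡ 141 (mod 331). The two roots are 97 and 234.

97, 234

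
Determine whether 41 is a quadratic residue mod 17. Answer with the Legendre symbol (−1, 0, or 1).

First reduce: 41 ≡ 7 (mod 17).
Reciprocity: 7 ≡ 3 and 17 ≡ 1 (mod 4), so (7/17) = +(17/7).
Reduce top mod 7: now compute (3/7).
Reciprocity: 3 ≡ 3 and 7 ≡ 3 (mod 4), so (3/7) = −(7/3).
Reduce top mod 3: now compute (1/3).
Reached (1/3) = 1. Collecting the sign flips along the way, the symbol is -1.

-1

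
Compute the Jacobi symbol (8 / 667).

Pull out 2^3: since 667 ≡ 3 (mod 8), (2/667) = -1, so (2/667)^3 = -1.
Reached (1/667) = 1. Collecting the sign flips along the way, the symbol is -1.

-1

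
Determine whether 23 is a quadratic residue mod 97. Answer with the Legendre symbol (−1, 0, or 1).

Reciprocity: 23 ≡ 3 and 97 ≡ 1 (mod 4), so (23/97) = +(97/23).
Reduce top mod 23: now compute (5/23).
Reciprocity: 5 ≡ 1 and 23 ≡ 3 (mod 4), so (5/23) = +(23/5).
Reduce top mod 5: now compute (3/5).
Reciprocity: 3 ≡ 3 and 5 ≡ 1 (mod 4), so (3/5) = +(5/3).
Reduce top mod 3: now compute (2/3).
Pull out 2: since 3 ≡ 3 (mod 8), (2/3) = -1.
Reached (1/3) = 1. Collecting the sign flips along the way, the symbol is -1.

-1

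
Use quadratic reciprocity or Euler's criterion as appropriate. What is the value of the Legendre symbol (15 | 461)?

-1

Euler's criterion: (15/461) ≡ 15^230 (mod 461).
15^2 ≡ 225 (mod 461)
15^4 ≡ 376 (mod 461)
15^8 ≡ 310 (mod 461)
15^16 ≡ 212 (mod 461)
15^32 ≡ 227 (mod 461)
15^64 ≡ 358 (mod 461)
15^128 ≡ 6 (mod 461)
15^230 = 15^(128+64+32+4+2) ≡ 460 (mod 461).
Result is 460 ≡ −1, so (15/461) = −1.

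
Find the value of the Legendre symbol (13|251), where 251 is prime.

1

Euler's criterion: (13/251) ≡ 13^125 (mod 251).
13^2 ≡ 169 (mod 251)
13^4 ≡ 198 (mod 251)
13^8 ≡ 48 (mod 251)
13^16 ≡ 45 (mod 251)
13^32 ≡ 17 (mod 251)
13^64 ≡ 38 (mod 251)
13^125 = 13^(64+32+16+8+4+1) ≡ 1 (mod 251).
Result is 1, so (13/251) = 1.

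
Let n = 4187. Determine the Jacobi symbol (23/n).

Reciprocity: 23 ≡ 3 and 4187 ≡ 3 (mod 4), so (23/4187) = −(4187/23).
Reduce top mod 23: now compute (1/23).
Reached (1/23) = 1. Collecting the sign flips along the way, the symbol is -1.

-1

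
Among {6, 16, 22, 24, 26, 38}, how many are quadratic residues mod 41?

(6/41) = -1 → non-residue.
(16/41) = +1 → QR.
(22/41) = -1 → non-residue.
(24/41) = -1 → non-residue.
(26/41) = -1 → non-residue.
(38/41) = -1 → non-residue.
Total quadratic residues among the 6: 1.

1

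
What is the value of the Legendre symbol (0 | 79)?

Top reduces to 0: gcd > 1, so the symbol is 0.

0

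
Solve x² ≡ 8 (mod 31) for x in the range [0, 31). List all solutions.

15, 16

Since 31 ≡ 3 (mod 4), a square root of 8 is 8^((31+1)/4) = 8^8 mod 31.
Repeated squaring: 8^2≡2, 8^4≡4, 8^8≡16 (mod 31).
8^8 = 8^(8) ≡ 16 (mod 31).
Check: 16² = 256 ≡ 8 (mod 31). The two roots are 15 and 16.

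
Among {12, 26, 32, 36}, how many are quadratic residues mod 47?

(12/47) = +1 → QR.
(26/47) = -1 → non-residue.
(32/47) = +1 → QR.
(36/47) = +1 → QR.
Total quadratic residues among the 4: 3.

3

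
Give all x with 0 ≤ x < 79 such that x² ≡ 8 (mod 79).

18, 61

Since 79 ≡ 3 (mod 4), a square root of 8 is 8^((79+1)/4) = 8^20 mod 79.
Repeated squaring: 8^2≡64, 8^4≡67, 8^8≡65, 8^16≡38 (mod 79).
8^20 = 8^(16+4) ≡ 18 (mod 79).
Check: 18² = 324 ≡ 8 (mod 79). The two roots are 18 and 61.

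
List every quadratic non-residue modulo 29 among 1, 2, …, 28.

2 3 8 10 11 12 14 15 17 18 19 21 26 27

Square k = 1,…,14 (k and 29−k give the same square):
1²=1, 2²=4, 3²=9, 4²=16, 5²=25, 6²≡7, 7²≡20, 8²≡6, 9²≡23, 10²≡13, 11²≡5, 12²≡28, 13²≡24, 14²≡22 (mod 29).
The residues are {1, 4, 5, 6, 7, 9, 13, 16, 20, 22, 23, 24, 25, 28}; the non-residues are the remaining 14 nonzero classes.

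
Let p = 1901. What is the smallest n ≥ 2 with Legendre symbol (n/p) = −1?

(2/1901) = −1, so 2 is the smallest positive non-residue mod 1901.

2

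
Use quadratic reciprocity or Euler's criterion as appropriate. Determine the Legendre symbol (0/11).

Top reduces to 0: gcd > 1, so the symbol is 0.

0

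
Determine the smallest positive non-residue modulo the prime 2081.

(2/2081) = +1, so 2 is a residue.
(3/2081) = −1, so 3 is the smallest positive non-residue mod 2081.

3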